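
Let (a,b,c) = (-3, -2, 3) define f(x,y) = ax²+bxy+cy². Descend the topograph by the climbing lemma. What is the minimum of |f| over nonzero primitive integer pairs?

descent: ρ → (3,2,-3)  [lands on river]
river: ρ → (-3,4,2)
river: ρ → (2,4,-3)
river: ρ → (-3,2,3)
river: ρ → (3,4,-2)
river: ρ → (-2,4,3)
closes: descent 1, river 6
min |a| on river = 2

2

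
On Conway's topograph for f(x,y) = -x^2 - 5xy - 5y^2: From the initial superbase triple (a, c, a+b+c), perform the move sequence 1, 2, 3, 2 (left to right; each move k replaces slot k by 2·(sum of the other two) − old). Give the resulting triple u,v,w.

start (-1,-5,-11) = (f(1,0),f(0,1),f(1,1))
replace slot 1: 2·((-5)+(-11)) − (-1) = -31 → (-31,-5,-11)
replace slot 2: 2·((-31)+(-11)) − (-5) = -79 → (-31,-79,-11)
replace slot 3: 2·((-31)+(-79)) − (-11) = -209 → (-31,-79,-209)
replace slot 2: 2·((-31)+(-209)) − (-79) = -401 → (-31,-401,-209)

-31,-401,-209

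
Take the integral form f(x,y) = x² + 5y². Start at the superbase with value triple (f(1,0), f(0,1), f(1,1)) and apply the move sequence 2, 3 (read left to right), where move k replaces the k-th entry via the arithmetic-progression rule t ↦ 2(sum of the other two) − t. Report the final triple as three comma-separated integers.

start (1,5,6) = (f(1,0),f(0,1),f(1,1))
replace slot 2: 2·(1+6) − 5 = 9 → (1,9,6)
replace slot 3: 2·(1+9) − 6 = 14 → (1,9,14)

1,9,14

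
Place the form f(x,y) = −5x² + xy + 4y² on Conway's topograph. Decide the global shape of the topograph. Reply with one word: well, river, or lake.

D = b²−4ac = 1² − 4·(-5)·4 = 81
D = 9² is a perfect square ⇒ form factors over ℤ ⇒ lakes

lake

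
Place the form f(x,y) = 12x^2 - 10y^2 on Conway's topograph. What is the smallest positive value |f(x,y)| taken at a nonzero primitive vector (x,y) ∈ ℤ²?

descent: ρ → (-10,20,2)  [lands on river]
river: ρ → (2,20,-10)
closes: descent 1, river 2
min |a| on river = 2

2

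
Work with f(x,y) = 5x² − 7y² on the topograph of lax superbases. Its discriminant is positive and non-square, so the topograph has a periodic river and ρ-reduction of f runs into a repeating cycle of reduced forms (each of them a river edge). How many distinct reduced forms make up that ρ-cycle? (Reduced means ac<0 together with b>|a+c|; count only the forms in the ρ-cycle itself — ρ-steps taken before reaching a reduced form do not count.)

D = 140, ⌊√D⌋ = 11
descent: ρ → (-7,0,5)
descent: ρ → (5,10,-2)  [lands on river]
river: ρ → (-2,10,5)
ρ-cycle length = 2 (tail of 2 descent steps not counted)

2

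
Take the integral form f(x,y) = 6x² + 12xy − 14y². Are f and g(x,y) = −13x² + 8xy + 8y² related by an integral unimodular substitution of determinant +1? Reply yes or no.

D₁ = 480, D₂ = 480
river cycle of f (length 4): (-14, 16, 4), (4, 16, -14), (-14, 12, 6), (6, 12, -14)
river cycle of g (length 4): (8, 8, -13), (-13, 18, 3), (3, 18, -13), (-13, 8, 8)
cycles differ ⇒ inequivalent

no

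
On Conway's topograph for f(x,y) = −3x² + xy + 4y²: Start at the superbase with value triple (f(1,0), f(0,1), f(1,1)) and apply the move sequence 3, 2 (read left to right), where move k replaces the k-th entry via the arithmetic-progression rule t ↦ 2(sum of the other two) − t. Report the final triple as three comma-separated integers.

start (-3,4,2) = (f(1,0),f(0,1),f(1,1))
replace slot 3: 2·((-3)+4) − 2 = 0 → (-3,4,0)
replace slot 2: 2·((-3)+0) − 4 = -10 → (-3,-10,0)

-3,-10,0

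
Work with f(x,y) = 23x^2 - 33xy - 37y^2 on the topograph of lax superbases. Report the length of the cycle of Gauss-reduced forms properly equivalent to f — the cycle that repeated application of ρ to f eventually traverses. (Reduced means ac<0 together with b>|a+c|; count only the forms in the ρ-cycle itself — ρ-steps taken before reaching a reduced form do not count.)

D = 4493, ⌊√D⌋ = 67
descent: ρ → (-37,33,23)  [lands on river]
river: ρ → (23,59,-11)
river: ρ → (-11,51,43)
river: ρ → (43,35,-19)
river: ρ → (-19,41,37)
river: ρ → (37,33,-23)
river: ρ → (-23,59,11)
river: ρ → (11,51,-43)
river: ρ → (-43,35,19)
river: ρ → (19,41,-37)
ρ-cycle length = 10 (tail of 1 descent step not counted)

10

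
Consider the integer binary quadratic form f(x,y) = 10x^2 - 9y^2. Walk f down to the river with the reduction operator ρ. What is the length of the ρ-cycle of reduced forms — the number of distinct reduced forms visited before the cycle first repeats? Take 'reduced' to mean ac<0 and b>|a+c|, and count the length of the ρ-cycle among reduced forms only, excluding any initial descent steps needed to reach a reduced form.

D = 360, ⌊√D⌋ = 18
descent: ρ → (-9,18,1)  [lands on river]
river: ρ → (1,18,-9)
ρ-cycle length = 2 (tail of 1 descent step not counted)

2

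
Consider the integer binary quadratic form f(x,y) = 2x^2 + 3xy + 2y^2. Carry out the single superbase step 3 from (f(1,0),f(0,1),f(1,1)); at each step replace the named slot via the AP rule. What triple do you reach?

start (2,2,7) = (f(1,0),f(0,1),f(1,1))
replace slot 3: 2·(2+2) − 7 = 1 → (2,2,1)

2,2,1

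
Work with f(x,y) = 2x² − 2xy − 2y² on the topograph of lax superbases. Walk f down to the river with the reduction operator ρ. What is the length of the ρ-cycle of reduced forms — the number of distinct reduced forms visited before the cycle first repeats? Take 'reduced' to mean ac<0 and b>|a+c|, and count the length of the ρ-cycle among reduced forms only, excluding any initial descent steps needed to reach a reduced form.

D = 20, ⌊√D⌋ = 4
descent: ρ → (-2,2,2)  [lands on river]
river: ρ → (2,2,-2)
ρ-cycle length = 2 (tail of 1 descent step not counted)

2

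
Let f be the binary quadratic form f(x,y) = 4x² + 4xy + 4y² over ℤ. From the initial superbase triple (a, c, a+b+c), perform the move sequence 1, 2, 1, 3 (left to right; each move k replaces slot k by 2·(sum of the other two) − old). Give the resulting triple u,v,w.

start (4,4,12) = (f(1,0),f(0,1),f(1,1))
replace slot 1: 2·(4+12) − 4 = 28 → (28,4,12)
replace slot 2: 2·(28+12) − 4 = 76 → (28,76,12)
replace slot 1: 2·(76+12) − 28 = 148 → (148,76,12)
replace slot 3: 2·(148+76) − 12 = 436 → (148,76,436)

148,76,436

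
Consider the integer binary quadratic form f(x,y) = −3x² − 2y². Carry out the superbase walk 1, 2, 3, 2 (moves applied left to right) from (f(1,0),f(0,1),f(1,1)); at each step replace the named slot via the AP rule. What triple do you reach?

start (-3,-2,-5) = (f(1,0),f(0,1),f(1,1))
replace slot 1: 2·((-2)+(-5)) − (-3) = -11 → (-11,-2,-5)
replace slot 2: 2·((-11)+(-5)) − (-2) = -30 → (-11,-30,-5)
replace slot 3: 2·((-11)+(-30)) − (-5) = -77 → (-11,-30,-77)
replace slot 2: 2·((-11)+(-77)) − (-30) = -146 → (-11,-146,-77)

-11,-146,-77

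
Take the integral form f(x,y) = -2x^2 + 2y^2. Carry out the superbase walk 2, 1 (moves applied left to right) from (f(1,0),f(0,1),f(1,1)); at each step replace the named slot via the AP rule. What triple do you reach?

start (-2,2,0) = (f(1,0),f(0,1),f(1,1))
replace slot 2: 2·((-2)+0) − 2 = -6 → (-2,-6,0)
replace slot 1: 2·((-6)+0) − (-2) = -10 → (-10,-6,0)

-10,-6,0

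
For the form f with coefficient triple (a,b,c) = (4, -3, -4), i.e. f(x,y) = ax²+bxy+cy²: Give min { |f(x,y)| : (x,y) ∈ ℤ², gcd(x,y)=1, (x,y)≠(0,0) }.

descent: ρ → (-4,3,4)  [lands on river]
river: ρ → (4,5,-3)
river: ρ → (-3,7,2)
river: ρ → (2,5,-6)
river: ρ → (-6,7,1)
river: ρ → (1,7,-6)
river: ρ → (-6,5,2)
river: ρ → (2,7,-3)
river: ρ → (-3,5,4)
river: ρ → (4,3,-4)
river: ρ → (-4,5,3)
river: ρ → (3,7,-2)
river: ρ → (-2,5,6)
river: ρ → (6,7,-1)
river: ρ → (-1,7,6)
river: ρ → (6,5,-2)
river: ρ → (-2,7,3)
river: ρ → (3,5,-4)
closes: descent 1, river 18
min |a| on river = 1

1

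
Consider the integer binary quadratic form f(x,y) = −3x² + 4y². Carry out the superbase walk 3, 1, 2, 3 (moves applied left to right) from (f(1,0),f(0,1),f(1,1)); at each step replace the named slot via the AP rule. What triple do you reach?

start (-3,4,1) = (f(1,0),f(0,1),f(1,1))
replace slot 3: 2·((-3)+4) − 1 = 1 → (-3,4,1)
replace slot 1: 2·(4+1) − (-3) = 13 → (13,4,1)
replace slot 2: 2·(13+1) − 4 = 24 → (13,24,1)
replace slot 3: 2·(13+24) − 1 = 73 → (13,24,73)

13,24,73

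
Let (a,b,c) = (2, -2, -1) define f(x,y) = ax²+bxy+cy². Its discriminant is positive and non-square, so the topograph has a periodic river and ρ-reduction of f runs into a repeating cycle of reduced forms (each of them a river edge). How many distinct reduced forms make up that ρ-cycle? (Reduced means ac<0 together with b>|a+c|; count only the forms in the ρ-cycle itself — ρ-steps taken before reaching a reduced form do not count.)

D = 12, ⌊√D⌋ = 3
descent: ρ → (-1,2,2)  [lands on river]
river: ρ → (2,2,-1)
ρ-cycle length = 2 (tail of 1 descent step not counted)

2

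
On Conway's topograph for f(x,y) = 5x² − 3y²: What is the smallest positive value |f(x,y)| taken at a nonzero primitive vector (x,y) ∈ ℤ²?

descent: ρ → (-3,6,2)  [lands on river]
river: ρ → (2,6,-3)
closes: descent 1, river 2
min |a| on river = 2

2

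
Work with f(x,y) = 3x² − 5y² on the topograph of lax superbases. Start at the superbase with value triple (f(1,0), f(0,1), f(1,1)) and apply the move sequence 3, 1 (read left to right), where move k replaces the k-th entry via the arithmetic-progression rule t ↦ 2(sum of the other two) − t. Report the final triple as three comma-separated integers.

start (3,-5,-2) = (f(1,0),f(0,1),f(1,1))
replace slot 3: 2·(3+(-5)) − (-2) = -2 → (3,-5,-2)
replace slot 1: 2·((-5)+(-2)) − 3 = -17 → (-17,-5,-2)

-17,-5,-2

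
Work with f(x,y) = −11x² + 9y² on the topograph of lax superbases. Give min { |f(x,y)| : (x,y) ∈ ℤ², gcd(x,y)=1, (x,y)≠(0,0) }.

descent: ρ → (9,18,-2)  [lands on river]
river: ρ → (-2,18,9)
closes: descent 1, river 2
min |a| on river = 2

2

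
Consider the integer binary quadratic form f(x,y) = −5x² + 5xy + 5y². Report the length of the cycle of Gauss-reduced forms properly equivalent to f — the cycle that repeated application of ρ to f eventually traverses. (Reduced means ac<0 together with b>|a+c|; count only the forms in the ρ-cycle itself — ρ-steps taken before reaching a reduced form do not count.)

D = 125, ⌊√D⌋ = 11
river: ρ → (5,5,-5)
river: ρ → (-5,5,5)
ρ-cycle length = 2 (tail of 0 descent steps not counted)

2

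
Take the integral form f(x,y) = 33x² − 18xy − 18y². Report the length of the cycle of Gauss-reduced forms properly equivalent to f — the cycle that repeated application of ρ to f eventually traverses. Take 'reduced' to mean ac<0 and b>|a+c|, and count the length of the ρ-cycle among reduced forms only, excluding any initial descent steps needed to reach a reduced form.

D = 2700, ⌊√D⌋ = 51
descent: ρ → (-18,18,33)  [lands on river]
river: ρ → (33,48,-3)
river: ρ → (-3,48,33)
river: ρ → (33,18,-18)
ρ-cycle length = 4 (tail of 1 descent step not counted)

4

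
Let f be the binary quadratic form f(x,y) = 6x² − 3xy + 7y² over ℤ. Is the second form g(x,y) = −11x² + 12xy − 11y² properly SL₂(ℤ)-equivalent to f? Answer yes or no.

D₁ = -159, D₂ = -340
discriminants differ ⇒ not SL₂(ℤ)-equivalent

no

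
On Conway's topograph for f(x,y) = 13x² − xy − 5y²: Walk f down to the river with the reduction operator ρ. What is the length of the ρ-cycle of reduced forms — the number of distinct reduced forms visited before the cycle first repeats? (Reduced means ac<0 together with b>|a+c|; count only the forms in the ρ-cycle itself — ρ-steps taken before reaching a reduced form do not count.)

D = 261, ⌊√D⌋ = 16
descent: ρ → (-5,11,7)  [lands on river]
river: ρ → (7,3,-9)
river: ρ → (-9,15,1)
river: ρ → (1,15,-9)
river: ρ → (-9,3,7)
river: ρ → (7,11,-5)
river: ρ → (-5,9,9)
river: ρ → (9,9,-5)
ρ-cycle length = 8 (tail of 1 descent step not counted)

8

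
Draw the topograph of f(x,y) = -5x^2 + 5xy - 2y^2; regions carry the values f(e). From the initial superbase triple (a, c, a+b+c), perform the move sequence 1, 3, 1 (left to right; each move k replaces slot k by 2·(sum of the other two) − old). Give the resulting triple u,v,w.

start (-5,-2,-2) = (f(1,0),f(0,1),f(1,1))
replace slot 1: 2·((-2)+(-2)) − (-5) = -3 → (-3,-2,-2)
replace slot 3: 2·((-3)+(-2)) − (-2) = -8 → (-3,-2,-8)
replace slot 1: 2·((-2)+(-8)) − (-3) = -17 → (-17,-2,-8)

-17,-2,-8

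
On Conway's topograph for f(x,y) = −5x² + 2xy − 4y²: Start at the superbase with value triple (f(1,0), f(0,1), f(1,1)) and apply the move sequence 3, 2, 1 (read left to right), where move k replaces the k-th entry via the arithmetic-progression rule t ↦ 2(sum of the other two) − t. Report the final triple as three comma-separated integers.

start (-5,-4,-7) = (f(1,0),f(0,1),f(1,1))
replace slot 3: 2·((-5)+(-4)) − (-7) = -11 → (-5,-4,-11)
replace slot 2: 2·((-5)+(-11)) − (-4) = -28 → (-5,-28,-11)
replace slot 1: 2·((-28)+(-11)) − (-5) = -73 → (-73,-28,-11)

-73,-28,-11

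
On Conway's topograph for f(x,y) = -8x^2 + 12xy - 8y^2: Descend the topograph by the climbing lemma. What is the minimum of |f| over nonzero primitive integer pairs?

translate: b→4 (≡-12 mod 16), so (8,-12,8)→(8,4,4)
flip: (8,4,4)→(4,-4,8)
translate: b→4 (≡-4 mod 8), so (4,-4,8)→(4,4,8)
reduced (well bottom): (4,4,8) with a≤c, −a<b≤a
well minimum |f| = |-4| = 4 (negative-definite)

4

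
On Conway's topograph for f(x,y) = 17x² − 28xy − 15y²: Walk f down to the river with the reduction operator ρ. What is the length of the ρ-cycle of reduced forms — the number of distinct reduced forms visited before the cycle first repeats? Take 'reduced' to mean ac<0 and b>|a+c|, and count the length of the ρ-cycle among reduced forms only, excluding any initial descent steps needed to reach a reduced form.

D = 1804, ⌊√D⌋ = 42
descent: ρ → (-15,28,17)  [lands on river]
river: ρ → (17,40,-3)
river: ρ → (-3,38,30)
river: ρ → (30,22,-11)
river: ρ → (-11,22,30)
river: ρ → (30,38,-3)
river: ρ → (-3,40,17)
river: ρ → (17,28,-15)
river: ρ → (-15,32,13)
river: ρ → (13,20,-27)
river: ρ → (-27,34,6)
river: ρ → (6,38,-15)
river: ρ → (-15,22,22)
river: ρ → (22,22,-15)
river: ρ → (-15,38,6)
river: ρ → (6,34,-27)
river: ρ → (-27,20,13)
river: ρ → (13,32,-15)
ρ-cycle length = 18 (tail of 1 descent step not counted)

18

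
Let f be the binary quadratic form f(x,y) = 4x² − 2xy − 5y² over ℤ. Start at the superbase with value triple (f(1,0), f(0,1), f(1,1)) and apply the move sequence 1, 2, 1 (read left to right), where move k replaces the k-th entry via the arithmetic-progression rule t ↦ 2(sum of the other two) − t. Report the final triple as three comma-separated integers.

start (4,-5,-3) = (f(1,0),f(0,1),f(1,1))
replace slot 1: 2·((-5)+(-3)) − 4 = -20 → (-20,-5,-3)
replace slot 2: 2·((-20)+(-3)) − (-5) = -41 → (-20,-41,-3)
replace slot 1: 2·((-41)+(-3)) − (-20) = -68 → (-68,-41,-3)

-68,-41,-3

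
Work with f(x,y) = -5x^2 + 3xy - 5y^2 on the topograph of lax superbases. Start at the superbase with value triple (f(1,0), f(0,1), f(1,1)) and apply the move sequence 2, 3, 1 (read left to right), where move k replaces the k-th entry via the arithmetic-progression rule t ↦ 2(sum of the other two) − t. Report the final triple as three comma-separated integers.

start (-5,-5,-7) = (f(1,0),f(0,1),f(1,1))
replace slot 2: 2·((-5)+(-7)) − (-5) = -19 → (-5,-19,-7)
replace slot 3: 2·((-5)+(-19)) − (-7) = -41 → (-5,-19,-41)
replace slot 1: 2·((-19)+(-41)) − (-5) = -115 → (-115,-19,-41)

-115,-19,-41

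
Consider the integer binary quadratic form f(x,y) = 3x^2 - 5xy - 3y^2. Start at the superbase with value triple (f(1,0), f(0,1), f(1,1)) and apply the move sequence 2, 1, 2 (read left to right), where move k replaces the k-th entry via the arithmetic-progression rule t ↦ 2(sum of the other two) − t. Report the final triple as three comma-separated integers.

start (3,-3,-5) = (f(1,0),f(0,1),f(1,1))
replace slot 2: 2·(3+(-5)) − (-3) = -1 → (3,-1,-5)
replace slot 1: 2·((-1)+(-5)) − 3 = -15 → (-15,-1,-5)
replace slot 2: 2·((-15)+(-5)) − (-1) = -39 → (-15,-39,-5)

-15,-39,-5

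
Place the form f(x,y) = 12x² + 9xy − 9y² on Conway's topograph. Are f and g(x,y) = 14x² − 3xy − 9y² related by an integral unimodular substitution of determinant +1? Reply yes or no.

D₁ = 513, D₂ = 513
river cycle of f (length 6): (-9, 9, 12), (12, 15, -6), (-6, 21, 3), (3, 21, -6), (-6, 15, 12), (12, 9, -9)
river cycle of g (length 16): (-9, 21, 2), (2, 19, -19), (-19, 19, 2), (2, 21, -9), (-9, 15, 8), (8, 17, -7), (-7, 11, 14), (14, 17, -4), (-4, 15, 18), (18, 21, -1), … (6 more)
cycles differ ⇒ inequivalent

no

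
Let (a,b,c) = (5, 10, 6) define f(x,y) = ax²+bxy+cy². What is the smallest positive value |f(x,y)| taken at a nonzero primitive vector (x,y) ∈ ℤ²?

translate: b→0 (≡10 mod 10), so (5,10,6)→(5,0,1)
flip: (5,0,1)→(1,0,5)
reduced (well bottom): (1,0,5) with a≤c, −a<b≤a
well minimum = a = 1

1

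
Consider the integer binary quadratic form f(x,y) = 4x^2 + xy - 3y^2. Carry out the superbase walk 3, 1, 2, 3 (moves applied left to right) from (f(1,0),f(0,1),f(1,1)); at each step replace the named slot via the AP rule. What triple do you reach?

start (4,-3,2) = (f(1,0),f(0,1),f(1,1))
replace slot 3: 2·(4+(-3)) − 2 = 0 → (4,-3,0)
replace slot 1: 2·((-3)+0) − 4 = -10 → (-10,-3,0)
replace slot 2: 2·((-10)+0) − (-3) = -17 → (-10,-17,0)
replace slot 3: 2·((-10)+(-17)) − 0 = -54 → (-10,-17,-54)

-10,-17,-54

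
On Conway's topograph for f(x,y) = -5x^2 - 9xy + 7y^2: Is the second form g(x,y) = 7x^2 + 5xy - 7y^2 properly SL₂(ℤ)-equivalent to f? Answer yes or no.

D₁ = 221, D₂ = 221
river cycle of f (length 4): (7, 9, -5), (-5, 11, 5), (5, 9, -7), (-7, 5, 7)
river cycle of g (length 4): (-7, 9, 5), (5, 11, -5), (-5, 9, 7), (7, 5, -7)
cycles differ ⇒ inequivalent

no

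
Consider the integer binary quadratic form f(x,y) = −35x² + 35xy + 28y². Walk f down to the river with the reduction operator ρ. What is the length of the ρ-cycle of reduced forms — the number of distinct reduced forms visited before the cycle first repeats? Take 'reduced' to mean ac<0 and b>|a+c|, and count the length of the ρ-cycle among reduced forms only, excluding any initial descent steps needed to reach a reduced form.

D = 5145, ⌊√D⌋ = 71
river: ρ → (28,21,-42)
river: ρ → (-42,63,7)
river: ρ → (7,63,-42)
river: ρ → (-42,21,28)
river: ρ → (28,35,-35)
river: ρ → (-35,35,28)
ρ-cycle length = 6 (tail of 0 descent steps not counted)

6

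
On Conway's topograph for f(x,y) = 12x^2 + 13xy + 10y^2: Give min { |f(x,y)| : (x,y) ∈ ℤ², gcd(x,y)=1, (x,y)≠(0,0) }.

translate: b→-11 (≡13 mod 24), so (12,13,10)→(12,-11,9)
flip: (12,-11,9)→(9,11,12)
translate: b→-7 (≡11 mod 18), so (9,11,12)→(9,-7,10)
reduced (well bottom): (9,-7,10) with a≤c, −a<b≤a
well minimum = a = 9

9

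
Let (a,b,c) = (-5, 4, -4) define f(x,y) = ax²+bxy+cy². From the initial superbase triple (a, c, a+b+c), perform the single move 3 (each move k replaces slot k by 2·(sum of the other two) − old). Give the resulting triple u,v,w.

start (-5,-4,-5) = (f(1,0),f(0,1),f(1,1))
replace slot 3: 2·((-5)+(-4)) − (-5) = -13 → (-5,-4,-13)

-5,-4,-13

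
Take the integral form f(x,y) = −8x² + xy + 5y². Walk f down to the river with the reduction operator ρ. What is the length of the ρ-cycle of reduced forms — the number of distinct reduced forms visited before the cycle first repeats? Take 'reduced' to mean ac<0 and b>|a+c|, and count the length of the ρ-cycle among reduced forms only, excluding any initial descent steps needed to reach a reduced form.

D = 161, ⌊√D⌋ = 12
descent: ρ → (5,9,-4)  [lands on river]
river: ρ → (-4,7,7)
river: ρ → (7,7,-4)
river: ρ → (-4,9,5)
river: ρ → (5,11,-2)
river: ρ → (-2,9,10)
river: ρ → (10,11,-1)
river: ρ → (-1,11,10)
river: ρ → (10,9,-2)
river: ρ → (-2,11,5)
ρ-cycle length = 10 (tail of 1 descent step not counted)

10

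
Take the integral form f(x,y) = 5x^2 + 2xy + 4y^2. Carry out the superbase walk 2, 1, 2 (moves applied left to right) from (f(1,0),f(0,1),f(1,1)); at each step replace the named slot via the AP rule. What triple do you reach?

start (5,4,11) = (f(1,0),f(0,1),f(1,1))
replace slot 2: 2·(5+11) − 4 = 28 → (5,28,11)
replace slot 1: 2·(28+11) − 5 = 73 → (73,28,11)
replace slot 2: 2·(73+11) − 28 = 140 → (73,140,11)

73,140,11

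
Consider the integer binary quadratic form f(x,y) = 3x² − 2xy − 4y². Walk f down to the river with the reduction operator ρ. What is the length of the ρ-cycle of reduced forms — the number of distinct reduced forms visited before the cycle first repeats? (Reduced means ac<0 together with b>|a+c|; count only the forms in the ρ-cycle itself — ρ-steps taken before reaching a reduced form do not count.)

D = 52, ⌊√D⌋ = 7
descent: ρ → (-4,2,3)  [lands on river]
river: ρ → (3,4,-3)
river: ρ → (-3,2,4)
river: ρ → (4,6,-1)
river: ρ → (-1,6,4)
river: ρ → (4,2,-3)
river: ρ → (-3,4,3)
river: ρ → (3,2,-4)
river: ρ → (-4,6,1)
river: ρ → (1,6,-4)
ρ-cycle length = 10 (tail of 1 descent step not counted)

10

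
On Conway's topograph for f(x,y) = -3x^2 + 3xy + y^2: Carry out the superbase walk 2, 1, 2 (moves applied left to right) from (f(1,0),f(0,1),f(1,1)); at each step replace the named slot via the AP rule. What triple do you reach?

start (-3,1,1) = (f(1,0),f(0,1),f(1,1))
replace slot 2: 2·((-3)+1) − 1 = -5 → (-3,-5,1)
replace slot 1: 2·((-5)+1) − (-3) = -5 → (-5,-5,1)
replace slot 2: 2·((-5)+1) − (-5) = -3 → (-5,-3,1)

-5,-3,1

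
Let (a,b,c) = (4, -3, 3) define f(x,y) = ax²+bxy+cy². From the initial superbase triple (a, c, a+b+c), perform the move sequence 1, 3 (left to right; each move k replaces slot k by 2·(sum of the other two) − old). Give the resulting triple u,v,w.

start (4,3,4) = (f(1,0),f(0,1),f(1,1))
replace slot 1: 2·(3+4) − 4 = 10 → (10,3,4)
replace slot 3: 2·(10+3) − 4 = 22 → (10,3,22)

10,3,22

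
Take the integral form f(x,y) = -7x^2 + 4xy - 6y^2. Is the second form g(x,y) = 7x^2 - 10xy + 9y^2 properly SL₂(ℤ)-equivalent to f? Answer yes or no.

D₁ = -152, D₂ = -152
f is negative-definite; reduce −f:
−f: flip: (7,-4,6)→(6,4,7)
−f: reduced (well bottom): (6,4,7) with a≤c, −a<b≤a
flip sign back: reduced form of f is (-6,-4,-7)
g: translate: b→4 (≡-10 mod 14), so (7,-10,9)→(7,4,6)
g: flip: (7,4,6)→(6,-4,7)
g: reduced (well bottom): (6,-4,7) with a≤c, −a<b≤a
reduced forms (-6, -4, -7) vs (6, -4, 7) ⇒ inequivalent

no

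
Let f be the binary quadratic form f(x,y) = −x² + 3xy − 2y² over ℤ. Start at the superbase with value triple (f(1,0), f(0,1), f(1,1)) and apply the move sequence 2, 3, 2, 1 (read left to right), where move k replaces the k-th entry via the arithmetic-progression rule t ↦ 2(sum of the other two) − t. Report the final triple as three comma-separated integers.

start (-1,-2,0) = (f(1,0),f(0,1),f(1,1))
replace slot 2: 2·((-1)+0) − (-2) = 0 → (-1,0,0)
replace slot 3: 2·((-1)+0) − 0 = -2 → (-1,0,-2)
replace slot 2: 2·((-1)+(-2)) − 0 = -6 → (-1,-6,-2)
replace slot 1: 2·((-6)+(-2)) − (-1) = -15 → (-15,-6,-2)

-15,-6,-2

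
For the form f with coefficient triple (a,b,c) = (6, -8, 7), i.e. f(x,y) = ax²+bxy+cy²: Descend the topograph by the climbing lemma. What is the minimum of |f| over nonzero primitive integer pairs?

translate: b→4 (≡-8 mod 12), so (6,-8,7)→(6,4,5)
flip: (6,4,5)→(5,-4,6)
reduced (well bottom): (5,-4,6) with a≤c, −a<b≤a
well minimum = a = 5

5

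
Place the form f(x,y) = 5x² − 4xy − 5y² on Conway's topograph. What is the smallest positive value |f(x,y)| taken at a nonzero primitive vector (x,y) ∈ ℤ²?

descent: ρ → (-5,4,5)  [lands on river]
river: ρ → (5,6,-4)
river: ρ → (-4,10,1)
river: ρ → (1,10,-4)
river: ρ → (-4,6,5)
river: ρ → (5,4,-5)
river: ρ → (-5,6,4)
river: ρ → (4,10,-1)
river: ρ → (-1,10,4)
river: ρ → (4,6,-5)
closes: descent 1, river 10
min |a| on river = 1

1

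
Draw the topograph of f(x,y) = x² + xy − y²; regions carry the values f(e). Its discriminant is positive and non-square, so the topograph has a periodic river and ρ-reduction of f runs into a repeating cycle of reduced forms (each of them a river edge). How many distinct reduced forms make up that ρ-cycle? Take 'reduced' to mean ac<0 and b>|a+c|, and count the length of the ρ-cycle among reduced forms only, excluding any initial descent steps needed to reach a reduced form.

D = 5, ⌊√D⌋ = 2
river: ρ → (-1,1,1)
river: ρ → (1,1,-1)
ρ-cycle length = 2 (tail of 0 descent steps not counted)

2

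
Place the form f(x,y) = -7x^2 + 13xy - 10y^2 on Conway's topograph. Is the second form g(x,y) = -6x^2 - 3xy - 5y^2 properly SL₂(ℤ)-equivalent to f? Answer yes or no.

D₁ = -111, D₂ = -111
f is negative-definite; reduce −f:
−f: translate: b→1 (≡-13 mod 14), so (7,-13,10)→(7,1,4)
−f: flip: (7,1,4)→(4,-1,7)
−f: reduced (well bottom): (4,-1,7) with a≤c, −a<b≤a
flip sign back: reduced form of f is (-4,1,-7)
g is negative-definite; reduce −g:
−g: flip: (6,3,5)→(5,-3,6)
−g: reduced (well bottom): (5,-3,6) with a≤c, −a<b≤a
flip sign back: reduced form of g is (-5,3,-6)
reduced forms (-4, 1, -7) vs (-5, 3, -6) ⇒ inequivalent

no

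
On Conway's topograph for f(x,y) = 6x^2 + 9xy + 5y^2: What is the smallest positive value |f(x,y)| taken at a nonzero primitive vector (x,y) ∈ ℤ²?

translate: b→-3 (≡9 mod 12), so (6,9,5)→(6,-3,2)
flip: (6,-3,2)→(2,3,6)
translate: b→-1 (≡3 mod 4), so (2,3,6)→(2,-1,5)
reduced (well bottom): (2,-1,5) with a≤c, −a<b≤a
well minimum = a = 2

2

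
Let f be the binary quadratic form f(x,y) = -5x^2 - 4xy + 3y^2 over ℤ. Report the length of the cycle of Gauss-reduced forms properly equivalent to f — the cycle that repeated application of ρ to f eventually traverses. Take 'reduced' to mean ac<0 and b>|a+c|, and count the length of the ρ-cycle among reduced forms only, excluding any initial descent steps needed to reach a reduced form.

D = 76, ⌊√D⌋ = 8
descent: ρ → (3,4,-5)  [lands on river]
river: ρ → (-5,6,2)
river: ρ → (2,6,-5)
river: ρ → (-5,4,3)
river: ρ → (3,8,-1)
river: ρ → (-1,8,3)
ρ-cycle length = 6 (tail of 1 descent step not counted)

6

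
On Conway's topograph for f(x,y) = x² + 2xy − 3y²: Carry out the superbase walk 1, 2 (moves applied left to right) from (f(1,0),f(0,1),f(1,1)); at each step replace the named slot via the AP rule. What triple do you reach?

start (1,-3,0) = (f(1,0),f(0,1),f(1,1))
replace slot 1: 2·((-3)+0) − 1 = -7 → (-7,-3,0)
replace slot 2: 2·((-7)+0) − (-3) = -11 → (-7,-11,0)

-7,-11,0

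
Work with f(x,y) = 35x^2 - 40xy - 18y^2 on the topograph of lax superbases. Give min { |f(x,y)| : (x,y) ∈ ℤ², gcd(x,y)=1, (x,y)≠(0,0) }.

descent: ρ → (-18,40,35)  [lands on river]
river: ρ → (35,30,-23)
river: ρ → (-23,62,3)
river: ρ → (3,64,-2)
river: ρ → (-2,64,3)
river: ρ → (3,62,-23)
river: ρ → (-23,30,35)
river: ρ → (35,40,-18)
river: ρ → (-18,32,43)
river: ρ → (43,54,-7)
river: ρ → (-7,58,27)
river: ρ → (27,50,-15)
river: ρ → (-15,40,42)
river: ρ → (42,44,-13)
river: ρ → (-13,60,10)
river: ρ → (10,60,-13)
river: ρ → (-13,44,42)
river: ρ → (42,40,-15)
river: ρ → (-15,50,27)
river: ρ → (27,58,-7)
river: ρ → (-7,54,43)
river: ρ → (43,32,-18)
closes: descent 1, river 22
min |a| on river = 2

2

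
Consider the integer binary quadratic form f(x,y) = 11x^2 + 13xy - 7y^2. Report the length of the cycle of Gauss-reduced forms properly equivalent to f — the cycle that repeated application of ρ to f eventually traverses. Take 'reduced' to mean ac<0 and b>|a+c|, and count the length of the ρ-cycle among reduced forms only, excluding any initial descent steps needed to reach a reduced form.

D = 477, ⌊√D⌋ = 21
river: ρ → (-7,15,9)
river: ρ → (9,21,-1)
river: ρ → (-1,21,9)
river: ρ → (9,15,-7)
river: ρ → (-7,13,11)
river: ρ → (11,9,-9)
river: ρ → (-9,9,11)
river: ρ → (11,13,-7)
ρ-cycle length = 8 (tail of 0 descent steps not counted)

8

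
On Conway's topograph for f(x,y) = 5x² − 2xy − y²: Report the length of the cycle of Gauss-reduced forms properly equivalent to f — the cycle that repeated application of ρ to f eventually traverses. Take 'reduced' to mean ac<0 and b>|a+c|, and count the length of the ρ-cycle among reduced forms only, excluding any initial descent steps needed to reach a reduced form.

D = 24, ⌊√D⌋ = 4
descent: ρ → (-1,4,2)  [lands on river]
river: ρ → (2,4,-1)
ρ-cycle length = 2 (tail of 1 descent step not counted)

2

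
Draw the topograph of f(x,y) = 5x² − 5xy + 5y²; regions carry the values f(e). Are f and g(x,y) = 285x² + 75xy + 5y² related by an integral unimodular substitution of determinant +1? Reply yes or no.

D₁ = -75, D₂ = -75
f: translate: b→5 (≡-5 mod 10), so (5,-5,5)→(5,5,5)
f: reduced (well bottom): (5,5,5) with a≤c, −a<b≤a
g: flip: (285,75,5)→(5,-75,285)
g: translate: b→5 (≡-75 mod 10), so (5,-75,285)→(5,5,5)
g: reduced (well bottom): (5,5,5) with a≤c, −a<b≤a
reduced forms (5, 5, 5) vs (5, 5, 5) ⇒ equivalent

yes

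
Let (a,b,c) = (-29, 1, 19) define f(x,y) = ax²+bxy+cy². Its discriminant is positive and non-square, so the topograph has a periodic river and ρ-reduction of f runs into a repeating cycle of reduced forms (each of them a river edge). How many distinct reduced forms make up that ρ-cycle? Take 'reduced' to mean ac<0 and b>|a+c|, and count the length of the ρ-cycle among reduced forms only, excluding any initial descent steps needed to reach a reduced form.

D = 2205, ⌊√D⌋ = 46
descent: ρ → (19,37,-11)  [lands on river]
river: ρ → (-11,29,31)
river: ρ → (31,33,-9)
river: ρ → (-9,39,19)
ρ-cycle length = 4 (tail of 1 descent step not counted)

4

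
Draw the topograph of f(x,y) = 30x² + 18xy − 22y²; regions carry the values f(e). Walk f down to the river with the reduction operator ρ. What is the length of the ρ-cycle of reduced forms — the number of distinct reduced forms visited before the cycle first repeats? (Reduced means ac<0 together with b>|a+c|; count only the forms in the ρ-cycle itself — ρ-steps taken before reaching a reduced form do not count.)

D = 2964, ⌊√D⌋ = 54
river: ρ → (-22,26,26)
river: ρ → (26,26,-22)
river: ρ → (-22,18,30)
river: ρ → (30,42,-10)
river: ρ → (-10,38,38)
river: ρ → (38,38,-10)
river: ρ → (-10,42,30)
river: ρ → (30,18,-22)
ρ-cycle length = 8 (tail of 0 descent steps not counted)

8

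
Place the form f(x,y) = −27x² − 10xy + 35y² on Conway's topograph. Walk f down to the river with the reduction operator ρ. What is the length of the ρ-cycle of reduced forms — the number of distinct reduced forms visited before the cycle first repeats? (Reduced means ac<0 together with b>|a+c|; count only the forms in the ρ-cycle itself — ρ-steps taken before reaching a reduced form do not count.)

D = 3880, ⌊√D⌋ = 62
descent: ρ → (35,10,-27)  [lands on river]
river: ρ → (-27,44,18)
river: ρ → (18,28,-43)
river: ρ → (-43,58,3)
river: ρ → (3,62,-3)
river: ρ → (-3,58,43)
river: ρ → (43,28,-18)
river: ρ → (-18,44,27)
river: ρ → (27,10,-35)
river: ρ → (-35,60,2)
river: ρ → (2,60,-35)
river: ρ → (-35,10,27)
river: ρ → (27,44,-18)
river: ρ → (-18,28,43)
river: ρ → (43,58,-3)
river: ρ → (-3,62,3)
river: ρ → (3,58,-43)
river: ρ → (-43,28,18)
river: ρ → (18,44,-27)
river: ρ → (-27,10,35)
river: ρ → (35,60,-2)
river: ρ → (-2,60,35)
ρ-cycle length = 22 (tail of 1 descent step not counted)

22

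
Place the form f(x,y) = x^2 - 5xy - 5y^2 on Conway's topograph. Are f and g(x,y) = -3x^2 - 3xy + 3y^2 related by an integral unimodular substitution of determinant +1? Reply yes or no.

D₁ = 45, D₂ = 45
river cycle of f (length 2): (-5, 5, 1), (1, 5, -5)
river cycle of g (length 2): (3, 3, -3), (-3, 3, 3)
cycles differ ⇒ inequivalent

no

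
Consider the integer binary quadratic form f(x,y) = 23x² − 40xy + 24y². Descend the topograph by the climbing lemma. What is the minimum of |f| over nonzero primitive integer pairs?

translate: b→6 (≡-40 mod 46), so (23,-40,24)→(23,6,7)
flip: (23,6,7)→(7,-6,23)
reduced (well bottom): (7,-6,23) with a≤c, −a<b≤a
well minimum = a = 7

7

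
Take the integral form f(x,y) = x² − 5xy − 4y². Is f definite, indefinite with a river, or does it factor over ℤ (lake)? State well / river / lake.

D = b²−4ac = (-5)² − 4·1·(-4) = 41
D > 0 non-square ⇒ indefinite ⇒ periodic river

river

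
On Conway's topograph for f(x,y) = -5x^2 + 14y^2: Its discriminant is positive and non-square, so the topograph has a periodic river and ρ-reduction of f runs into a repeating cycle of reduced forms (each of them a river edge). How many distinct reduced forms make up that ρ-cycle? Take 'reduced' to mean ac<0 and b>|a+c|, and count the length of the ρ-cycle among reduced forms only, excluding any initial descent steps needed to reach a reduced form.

D = 280, ⌊√D⌋ = 16
descent: ρ → (14,0,-5)
descent: ρ → (-5,10,9)  [lands on river]
river: ρ → (9,8,-6)
river: ρ → (-6,16,1)
river: ρ → (1,16,-6)
river: ρ → (-6,8,9)
river: ρ → (9,10,-5)
ρ-cycle length = 6 (tail of 2 descent steps not counted)

6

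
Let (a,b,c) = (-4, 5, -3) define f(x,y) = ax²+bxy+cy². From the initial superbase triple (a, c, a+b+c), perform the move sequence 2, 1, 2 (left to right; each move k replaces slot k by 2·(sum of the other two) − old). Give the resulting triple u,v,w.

start (-4,-3,-2) = (f(1,0),f(0,1),f(1,1))
replace slot 2: 2·((-4)+(-2)) − (-3) = -9 → (-4,-9,-2)
replace slot 1: 2·((-9)+(-2)) − (-4) = -18 → (-18,-9,-2)
replace slot 2: 2·((-18)+(-2)) − (-9) = -31 → (-18,-31,-2)

-18,-31,-2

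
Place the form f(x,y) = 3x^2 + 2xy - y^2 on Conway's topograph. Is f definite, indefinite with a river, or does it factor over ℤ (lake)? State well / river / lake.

D = b²−4ac = 2² − 4·3·(-1) = 16
D = 4² is a perfect square ⇒ form factors over ℤ ⇒ lakes

lake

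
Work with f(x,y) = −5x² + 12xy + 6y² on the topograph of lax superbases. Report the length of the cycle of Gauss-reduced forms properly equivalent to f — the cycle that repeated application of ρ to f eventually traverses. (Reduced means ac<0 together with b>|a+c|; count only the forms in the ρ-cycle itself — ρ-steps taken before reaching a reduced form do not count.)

D = 264, ⌊√D⌋ = 16
river: ρ → (6,12,-5)
river: ρ → (-5,8,10)
river: ρ → (10,12,-3)
river: ρ → (-3,12,10)
river: ρ → (10,8,-5)
river: ρ → (-5,12,6)
ρ-cycle length = 6 (tail of 0 descent steps not counted)

6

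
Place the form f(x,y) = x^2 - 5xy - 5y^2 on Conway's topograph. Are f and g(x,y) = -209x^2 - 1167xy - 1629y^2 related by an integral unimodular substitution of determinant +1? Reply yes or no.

D₁ = 45, D₂ = 45
river cycle of f (length 2): (-5, 5, 1), (1, 5, -5)
river cycle of g (length 2): (1, 5, -5), (-5, 5, 1)
cycles coincide ⇒ equivalent

yes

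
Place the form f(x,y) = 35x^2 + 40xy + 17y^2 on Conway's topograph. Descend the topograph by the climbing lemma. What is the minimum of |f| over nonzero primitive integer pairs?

translate: b→-30 (≡40 mod 70), so (35,40,17)→(35,-30,12)
flip: (35,-30,12)→(12,30,35)
translate: b→6 (≡30 mod 24), so (12,30,35)→(12,6,17)
reduced (well bottom): (12,6,17) with a≤c, −a<b≤a
well minimum = a = 12

12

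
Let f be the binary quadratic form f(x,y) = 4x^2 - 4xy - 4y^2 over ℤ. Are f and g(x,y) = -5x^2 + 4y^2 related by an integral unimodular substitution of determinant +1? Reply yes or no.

D₁ = 80, D₂ = 80
river cycle of f (length 2): (-4, 4, 4), (4, 4, -4)
river cycle of g (length 2): (4, 8, -1), (-1, 8, 4)
cycles differ ⇒ inequivalent

no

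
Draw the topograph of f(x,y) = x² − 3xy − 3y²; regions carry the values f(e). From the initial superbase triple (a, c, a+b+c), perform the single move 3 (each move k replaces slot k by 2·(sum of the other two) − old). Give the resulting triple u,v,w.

start (1,-3,-5) = (f(1,0),f(0,1),f(1,1))
replace slot 3: 2·(1+(-3)) − (-5) = 1 → (1,-3,1)

1,-3,1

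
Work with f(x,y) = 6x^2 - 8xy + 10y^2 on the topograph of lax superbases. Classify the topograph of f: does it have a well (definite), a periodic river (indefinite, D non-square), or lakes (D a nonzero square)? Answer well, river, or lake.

D = b²−4ac = (-8)² − 4·6·10 = -176
D < 0 ⇒ definite ⇒ every region one sign ⇒ single well

well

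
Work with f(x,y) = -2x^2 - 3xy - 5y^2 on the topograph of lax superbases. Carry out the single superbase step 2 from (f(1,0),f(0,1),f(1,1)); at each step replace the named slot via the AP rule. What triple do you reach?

start (-2,-5,-10) = (f(1,0),f(0,1),f(1,1))
replace slot 2: 2·((-2)+(-10)) − (-5) = -19 → (-2,-19,-10)

-2,-19,-10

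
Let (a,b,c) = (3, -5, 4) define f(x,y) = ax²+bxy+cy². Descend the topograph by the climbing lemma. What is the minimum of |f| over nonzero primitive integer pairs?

translate: b→1 (≡-5 mod 6), so (3,-5,4)→(3,1,2)
flip: (3,1,2)→(2,-1,3)
reduced (well bottom): (2,-1,3) with a≤c, −a<b≤a
well minimum = a = 2

2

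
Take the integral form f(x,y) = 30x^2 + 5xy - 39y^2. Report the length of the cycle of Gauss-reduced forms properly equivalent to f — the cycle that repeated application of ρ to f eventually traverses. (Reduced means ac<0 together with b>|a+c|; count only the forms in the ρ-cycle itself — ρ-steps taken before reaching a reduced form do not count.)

D = 4705, ⌊√D⌋ = 68
descent: ρ → (-39,-5,30)
descent: ρ → (30,65,-4)  [lands on river]
river: ρ → (-4,63,46)
river: ρ → (46,29,-21)
river: ρ → (-21,55,20)
river: ρ → (20,65,-6)
river: ρ → (-6,67,9)
river: ρ → (9,59,-34)
river: ρ → (-34,9,34)
river: ρ → (34,59,-9)
river: ρ → (-9,67,6)
river: ρ → (6,65,-20)
river: ρ → (-20,55,21)
river: ρ → (21,29,-46)
river: ρ → (-46,63,4)
river: ρ → (4,65,-30)
river: ρ → (-30,55,14)
river: ρ → (14,57,-26)
river: ρ → (-26,47,24)
river: ρ → (24,49,-24)
river: ρ → (-24,47,26)
river: ρ → (26,57,-14)
river: ρ → (-14,55,30)
ρ-cycle length = 22 (tail of 2 descent steps not counted)

22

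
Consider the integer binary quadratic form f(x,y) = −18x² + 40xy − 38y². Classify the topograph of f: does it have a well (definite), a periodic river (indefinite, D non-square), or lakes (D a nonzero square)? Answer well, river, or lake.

D = b²−4ac = 40² − 4·(-18)·(-38) = -1136
D < 0 ⇒ definite ⇒ every region one sign ⇒ single well

well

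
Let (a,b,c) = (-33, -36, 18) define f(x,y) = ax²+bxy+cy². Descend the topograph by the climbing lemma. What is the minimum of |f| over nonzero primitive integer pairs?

descent: ρ → (18,36,-33)  [lands on river]
river: ρ → (-33,30,21)
river: ρ → (21,54,-9)
river: ρ → (-9,54,21)
river: ρ → (21,30,-33)
river: ρ → (-33,36,18)
closes: descent 1, river 6
min |a| on river = 9

9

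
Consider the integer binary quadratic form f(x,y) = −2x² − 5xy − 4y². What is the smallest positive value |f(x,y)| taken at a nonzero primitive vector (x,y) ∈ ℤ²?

translate: b→1 (≡5 mod 4), so (2,5,4)→(2,1,1)
flip: (2,1,1)→(1,-1,2)
translate: b→1 (≡-1 mod 2), so (1,-1,2)→(1,1,2)
reduced (well bottom): (1,1,2) with a≤c, −a<b≤a
well minimum |f| = |-1| = 1 (negative-definite)

1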